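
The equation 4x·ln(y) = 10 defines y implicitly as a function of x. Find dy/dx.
Take d/dx of both sides. Since y is implicitly a function of x, the chain rule attaches a y' = dy/dx factor whenever we differentiate through y.

Set F(x, y) = (left side) − (right side), so the curve is F = 0. Differentiating each term of F:
  d/dx[4x·ln(y)] = 4x·y'/y + 4ln(y)
  d/dx[-10] = 0

Collecting, the y'-free part is the partial derivative in x and the y' coefficient is the partial derivative in y:
  ∂F/∂x = 4ln(y)
  ∂F/∂y = 4x/y

so d/dx[F(x, y(x))] = ∂F/∂x + (∂F/∂y)·y' = 0. Rearranging,
  dy/dx = -(∂F/∂x)/(∂F/∂y) = -(4ln(y))/(4x/y) = -y·ln(y)/x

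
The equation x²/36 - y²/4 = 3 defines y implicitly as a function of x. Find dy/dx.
Differentiate both sides with respect to x, treating y as y(x). By the chain rule, any term containing y contributes a factor of y' = dy/dx when we differentiate it.

Move every term to one side and write the relation as F(x, y) = 0. Term by term,
  d/dx[x^2/36] = x/18
  d/dx[-y^2/4] = -y·y'/2
  d/dx[-3] = 0

The pieces without y' make up ∂F/∂x and the coefficient of y' is ∂F/∂y:
  ∂F/∂x = x/18,
  ∂F/∂y = -y/2.

Since d/dx[F] = ∂F/∂x + (∂F/∂y)·y' = 0, solve for y':
  (∂F/∂y)·y' = -∂F/∂x
  dy/dx = -(∂F/∂x)/(∂F/∂y) = -(x/18)/(-y/2) = x/(9y)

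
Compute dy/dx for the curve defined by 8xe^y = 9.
Differentiate both sides with respect to x, treating y as y(x). By the chain rule, any term containing y contributes a factor of y' = dy/dx when we differentiate it.

Move every term to one side and write the relation as F(x, y) = 0. Term by term,
  d/dx[8x·e^(y)] = 8x·y'·e^(y) + 8e^(y)
  d/dx[-9] = 0

The pieces without y' make up ∂F/∂x and the coefficient of y' is ∂F/∂y:
  ∂F/∂x = 8e^(y),
  ∂F/∂y = 8x·e^(y).

Since d/dx[F] = ∂F/∂x + (∂F/∂y)·y' = 0, solve for y':
  (∂F/∂y)·y' = -∂F/∂x
  dy/dx = -(∂F/∂x)/(∂F/∂y) = -(8e^(y))/(8x·e^(y)) = -1/x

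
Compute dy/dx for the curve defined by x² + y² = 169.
Take d/dx of both sides. Since y is implicitly a function of x, the chain rule attaches a y' = dy/dx factor whenever we differentiate through y.

Set F(x, y) = (left side) − (right side), so the curve is F = 0. Differentiating each term of F:
  d/dx[x^2] = 2x
  d/dx[y^2] = 2y·y'
  d/dx[-169] = 0

Collecting, the y'-free part is the partial derivative in x and the y' coefficient is the partial derivative in y:
  ∂F/∂x = 2x
  ∂F/∂y = 2y

so d/dx[F(x, y(x))] = ∂F/∂x + (∂F/∂y)·y' = 0. Rearranging,
  dy/dx = -(∂F/∂x)/(∂F/∂y) = -(2x)/(2y) = -x/y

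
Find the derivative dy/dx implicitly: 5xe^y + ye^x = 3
Apply d/dx to both sides, remembering that y depends on x. Each occurrence of y therefore brings in a y' = dy/dx via the chain rule.

With F(x, y) equal to the left-hand side minus the right, differentiate F term by term:
  d/dx[5x·e^(y)] = 5x·y'·e^(y) + 5e^(y)
  d/dx[y·e^(x)] = y·e^(x) + y'·e^(x)
  d/dx[-3] = 0
Adding these up, d/dx[F] = 0 becomes
  (y·e^(x) + 5e^(y)) + (5x·e^(y) + e^(x))·y' = 0,
so isolating y',
  dy/dx = -(y·e^(x) + 5e^(y))/(5x·e^(y) + e^(x)) = (-y·e^(x) - 5e^(y))/(5x·e^(y) + e^(x))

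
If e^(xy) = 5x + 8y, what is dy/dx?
Take d/dx of both sides. Since y is implicitly a function of x, the chain rule attaches a y' = dy/dx factor whenever we differentiate through y.

Set F(x, y) = (left side) − (right side), so the curve is F = 0. Differentiating each term of F:
  d/dx[-5x] = -5
  d/dx[-8y] = -8·y'
  d/dx[e^(xy)] = (x·y' + y)·e^(xy)

Collecting, the y'-free part is the partial derivative in x and the y' coefficient is the partial derivative in y:
  ∂F/∂x = y·e^(xy) - 5
  ∂F/∂y = x·e^(xy) - 8

so d/dx[F(x, y(x))] = ∂F/∂x + (∂F/∂y)·y' = 0. Rearranging,
  dy/dx = -(∂F/∂x)/(∂F/∂y) = -(y·e^(xy) - 5)/(x·e^(xy) - 8) = (-y·e^(xy) + 5)/(x·e^(xy) - 8)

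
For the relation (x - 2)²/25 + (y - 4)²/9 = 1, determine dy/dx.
Take d/dx of both sides. Since y is implicitly a function of x, the chain rule attaches a y' = dy/dx factor whenever we differentiate through y.

Set F(x, y) = (left side) − (right side), so the curve is F = 0. Differentiating each term of F:
  d/dx[(x - 2)^2/25] = 2x/25 - 4/25
  d/dx[(y - 4)^2/9] = 2·y'(y - 4)/9
  d/dx[-1] = 0

Collecting, the y'-free part is the partial derivative in x and the y' coefficient is the partial derivative in y:
  ∂F/∂x = 2x/25 - 4/25
  ∂F/∂y = 2y/9 - 8/9

so d/dx[F(x, y(x))] = ∂F/∂x + (∂F/∂y)·y' = 0. Rearranging,
  dy/dx = -(∂F/∂x)/(∂F/∂y) = -(2x/25 - 4/25)/(2y/9 - 8/9)
        = -(2(x - 2)/25)/(2(y - 4)/9) = 9(2 - x)/(25(y - 4))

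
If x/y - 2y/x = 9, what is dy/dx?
Differentiate both sides with respect to x, treating y as y(x). By the chain rule, any term containing y contributes a factor of y' = dy/dx when we differentiate it.

Move every term to one side and write the relation as F(x, y) = 0. Term by term,
  d/dx[x/y] = -x·y'/y^2 + 1/y
  d/dx[-2y/x] = -2·y'/x + 2y/x^2
  d/dx[-9] = 0

The pieces without y' make up ∂F/∂x and the coefficient of y' is ∂F/∂y:
  ∂F/∂x = 1/y + 2y/x^2,
  ∂F/∂y = -x/y^2 - 2/x.

Since d/dx[F] = ∂F/∂x + (∂F/∂y)·y' = 0, solve for y':
  (∂F/∂y)·y' = -∂F/∂x
  dy/dx = -(∂F/∂x)/(∂F/∂y) = -(1/y + 2y/x^2)/(-x/y^2 - 2/x)
        = -((x^2 + 2y^2)/(x^2y))/(-(x^2 + 2y^2)/(xy^2)) = y/x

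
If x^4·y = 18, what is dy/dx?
Take d/dx of both sides. Since y is implicitly a function of x, the chain rule attaches a y' = dy/dx factor whenever we differentiate through y.

Set F(x, y) = (left side) − (right side), so the curve is F = 0. Differentiating each term of F:
  d/dx[x^4y] = x^4·y' + 4x^3y
  d/dx[-18] = 0

Collecting, the y'-free part is the partial derivative in x and the y' coefficient is the partial derivative in y:
  ∂F/∂x = 4x^3y
  ∂F/∂y = x^4

so d/dx[F(x, y(x))] = ∂F/∂x + (∂F/∂y)·y' = 0. Rearranging,
  dy/dx = -(∂F/∂x)/(∂F/∂y) = -(4x^3y)/(x^4) = -4y/x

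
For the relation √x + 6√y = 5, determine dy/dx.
Differentiate both sides with respect to x, treating y as y(x). By the chain rule, any term containing y contributes a factor of y' = dy/dx when we differentiate it.

Move every term to one side and write the relation as F(x, y) = 0. Term by term,
  d/dx[√(x)] = 1/(2√(x))
  d/dx[6√(y)] = 3·y'/√(y)
  d/dx[-5] = 0

The pieces without y' make up ∂F/∂x and the coefficient of y' is ∂F/∂y:
  ∂F/∂x = 1/(2√(x)),
  ∂F/∂y = 3/√(y).

Since d/dx[F] = ∂F/∂x + (∂F/∂y)·y' = 0, solve for y':
  (∂F/∂y)·y' = -∂F/∂x
  dy/dx = -(∂F/∂x)/(∂F/∂y) = -(1/(2√(x)))/(3/√(y)) = -√(y)/(6√(x))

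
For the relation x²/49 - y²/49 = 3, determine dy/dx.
Apply d/dx to both sides, remembering that y depends on x. Each occurrence of y therefore brings in a y' = dy/dx via the chain rule.

With F(x, y) equal to the left-hand side minus the right, differentiate F term by term:
  d/dx[x^2/49] = 2x/49
  d/dx[-y^2/49] = -2y·y'/49
  d/dx[-3] = 0
Adding these up, d/dx[F] = 0 becomes
  (2x/49) + (-2y/49)·y' = 0,
so isolating y',
  dy/dx = -(2x/49)/(-2y/49) = x/y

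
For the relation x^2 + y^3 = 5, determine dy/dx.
Apply d/dx to both sides, remembering that y depends on x. Each occurrence of y therefore brings in a y' = dy/dx via the chain rule.

With F(x, y) equal to the left-hand side minus the right, differentiate F term by term:
  d/dx[x^2] = 2x
  d/dx[y^3] = 3y^2·y'
  d/dx[-5] = 0
Adding these up, d/dx[F] = 0 becomes
  (2x) + (3y^2)·y' = 0,
so isolating y',
  dy/dx = -(2x)/(3y^2) = -2x/(3y^2)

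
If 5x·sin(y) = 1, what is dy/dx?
Differentiate both sides with respect to x, treating y as y(x). By the chain rule, any term containing y contributes a factor of y' = dy/dx when we differentiate it.

Move every term to one side and write the relation as F(x, y) = 0. Term by term,
  d/dx[5x·sin(y)] = 5x·y'·cos(y) + 5sin(y)
  d/dx[-1] = 0

The pieces without y' make up ∂F/∂x and the coefficient of y' is ∂F/∂y:
  ∂F/∂x = 5sin(y),
  ∂F/∂y = 5x·cos(y).

Since d/dx[F] = ∂F/∂x + (∂F/∂y)·y' = 0, solve for y':
  (∂F/∂y)·y' = -∂F/∂x
  dy/dx = -(∂F/∂x)/(∂F/∂y) = -(5sin(y))/(5x·cos(y)) = -tan(y)/x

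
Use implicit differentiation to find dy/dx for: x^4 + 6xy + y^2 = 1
Apply d/dx to both sides, remembering that y depends on x. Each occurrence of y therefore brings in a y' = dy/dx via the chain rule.

With F(x, y) equal to the left-hand side minus the right, differentiate F term by term:
  d/dx[x^4] = 4x^3
  d/dx[6xy] = 6x·y' + 6y
  d/dx[y^2] = 2y·y'
  d/dx[-1] = 0
Adding these up, d/dx[F] = 0 becomes
  (4x^3 + 6y) + (6x + 2y)·y' = 0,
so isolating y',
  dy/dx = -(4x^3 + 6y)/(6x + 2y) = (-2x^3 - 3y)/(3x + y)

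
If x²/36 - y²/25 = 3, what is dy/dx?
Differentiate the relation implicitly: treat y = y(x) and apply the chain rule, so every y-derivative picks up a y' = dy/dx factor.

With everything moved to the left-hand side, differentiate term by term:
  d/dx[x^2/36] = x/18
  d/dx[-y^2/25] = -2y·y'/25
  d/dx[-3] = 0

Separating the contributions that come from x directly and those that come through y:
  without y':      x/18
  multiplying y':  -2y/25

so (x/18) + (-2y/25)·y' = 0, and therefore
  dy/dx = -(x/18)/(-2y/25) = 25x/(36y)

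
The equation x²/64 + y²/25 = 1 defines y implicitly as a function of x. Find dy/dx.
Take d/dx of both sides. Since y is implicitly a function of x, the chain rule attaches a y' = dy/dx factor whenever we differentiate through y.

Set F(x, y) = (left side) − (right side), so the curve is F = 0. Differentiating each term of F:
  d/dx[x^2/64] = x/32
  d/dx[y^2/25] = 2y·y'/25
  d/dx[-1] = 0

Collecting, the y'-free part is the partial derivative in x and the y' coefficient is the partial derivative in y:
  ∂F/∂x = x/32
  ∂F/∂y = 2y/25

so d/dx[F(x, y(x))] = ∂F/∂x + (∂F/∂y)·y' = 0. Rearranging,
  dy/dx = -(∂F/∂x)/(∂F/∂y) = -(x/32)/(2y/25) = -25x/(64y)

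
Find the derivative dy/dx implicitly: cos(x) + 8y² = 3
Take d/dx of both sides. Since y is implicitly a function of x, the chain rule attaches a y' = dy/dx factor whenever we differentiate through y.

Set F(x, y) = (left side) − (right side), so the curve is F = 0. Differentiating each term of F:
  d/dx[8y^2] = 16y·y'
  d/dx[cos(x)] = -sin(x)
  d/dx[-3] = 0

Collecting, the y'-free part is the partial derivative in x and the y' coefficient is the partial derivative in y:
  ∂F/∂x = -sin(x)
  ∂F/∂y = 16y

so d/dx[F(x, y(x))] = ∂F/∂x + (∂F/∂y)·y' = 0. Rearranging,
  dy/dx = -(∂F/∂x)/(∂F/∂y) = -(-sin(x))/(16y) = sin(x)/(16y)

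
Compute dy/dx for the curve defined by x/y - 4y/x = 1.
Take d/dx of both sides. Since y is implicitly a function of x, the chain rule attaches a y' = dy/dx factor whenever we differentiate through y.

Set F(x, y) = (left side) − (right side), so the curve is F = 0. Differentiating each term of F:
  d/dx[x/y] = -x·y'/y^2 + 1/y
  d/dx[-4y/x] = -4·y'/x + 4y/x^2
  d/dx[-1] = 0

Collecting, the y'-free part is the partial derivative in x and the y' coefficient is the partial derivative in y:
  ∂F/∂x = 1/y + 4y/x^2
  ∂F/∂y = -x/y^2 - 4/x

so d/dx[F(x, y(x))] = ∂F/∂x + (∂F/∂y)·y' = 0. Rearranging,
  dy/dx = -(∂F/∂x)/(∂F/∂y) = -(1/y + 4y/x^2)/(-x/y^2 - 4/x)
        = -((x^2 + 4y^2)/(x^2y))/(-(x^2 + 4y^2)/(xy^2)) = y/x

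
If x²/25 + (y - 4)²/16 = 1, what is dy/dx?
Take d/dx of both sides. Since y is implicitly a function of x, the chain rule attaches a y' = dy/dx factor whenever we differentiate through y.

Set F(x, y) = (left side) − (right side), so the curve is F = 0. Differentiating each term of F:
  d/dx[x^2/25] = 2x/25
  d/dx[(y - 4)^2/16] = y'(y - 4)/8
  d/dx[-1] = 0

Collecting, the y'-free part is the partial derivative in x and the y' coefficient is the partial derivative in y:
  ∂F/∂x = 2x/25
  ∂F/∂y = y/8 - 1/2

so d/dx[F(x, y(x))] = ∂F/∂x + (∂F/∂y)·y' = 0. Rearranging,
  dy/dx = -(∂F/∂x)/(∂F/∂y) = -(2x/25)/(y/8 - 1/2)
        = -(2x/25)/((y - 4)/8) = -16x/(25y - 100)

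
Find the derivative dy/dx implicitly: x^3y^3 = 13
Differentiate the relation implicitly: treat y = y(x) and apply the chain rule, so every y-derivative picks up a y' = dy/dx factor.

With everything moved to the left-hand side, differentiate term by term:
  d/dx[x^3y^3] = 3x^3y^2·y' + 3x^2y^3
  d/dx[-13] = 0

Separating the contributions that come from x directly and those that come through y:
  without y':      3x^2y^3
  multiplying y':  3x^3y^2

so (3x^2y^3) + (3x^3y^2)·y' = 0, and therefore
  dy/dx = -(3x^2y^3)/(3x^3y^2) = -y/x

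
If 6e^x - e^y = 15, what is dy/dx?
Take d/dx of both sides. Since y is implicitly a function of x, the chain rule attaches a y' = dy/dx factor whenever we differentiate through y.

Set F(x, y) = (left side) − (right side), so the curve is F = 0. Differentiating each term of F:
  d/dx[6e^(x)] = 6e^(x)
  d/dx[-e^(y)] = -y'·e^(y)
  d/dx[-15] = 0

Collecting, the y'-free part is the partial derivative in x and the y' coefficient is the partial derivative in y:
  ∂F/∂x = 6e^(x)
  ∂F/∂y = -e^(y)

so d/dx[F(x, y(x))] = ∂F/∂x + (∂F/∂y)·y' = 0. Rearranging,
  dy/dx = -(∂F/∂x)/(∂F/∂y) = -(6e^(x))/(-e^(y)) = 6e^(x - y)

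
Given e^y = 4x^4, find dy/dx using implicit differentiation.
Differentiate both sides with respect to x, treating y as y(x). By the chain rule, any term containing y contributes a factor of y' = dy/dx when we differentiate it.

Move every term to one side and write the relation as F(x, y) = 0. Term by term,
  d/dx[-4x^4] = -16x^3
  d/dx[e^(y)] = y'·e^(y)

The pieces without y' make up ∂F/∂x and the coefficient of y' is ∂F/∂y:
  ∂F/∂x = -16x^3,
  ∂F/∂y = e^(y).

Since d/dx[F] = ∂F/∂x + (∂F/∂y)·y' = 0, solve for y':
  (∂F/∂y)·y' = -∂F/∂x
  dy/dx = -(∂F/∂x)/(∂F/∂y) = -(-16x^3)/(e^(y)) = 16x^3e^(-y)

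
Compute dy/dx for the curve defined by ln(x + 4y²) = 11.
Take d/dx of both sides. Since y is implicitly a function of x, the chain rule attaches a y' = dy/dx factor whenever we differentiate through y.

Set F(x, y) = (left side) − (right side), so the curve is F = 0. Differentiating each term of F:
  d/dx[ln(x + 4y^2)] = (8y·y' + 1)/(x + 4y^2)
  d/dx[-11] = 0

Collecting, the y'-free part is the partial derivative in x and the y' coefficient is the partial derivative in y:
  ∂F/∂x = 1/(x + 4y^2)
  ∂F/∂y = 8y/(x + 4y^2)

so d/dx[F(x, y(x))] = ∂F/∂x + (∂F/∂y)·y' = 0. Rearranging,
  dy/dx = -(∂F/∂x)/(∂F/∂y) = -(1/(x + 4y^2))/(8y/(x + 4y^2)) = -1/(8y)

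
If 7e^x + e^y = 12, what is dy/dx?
Apply d/dx to both sides, remembering that y depends on x. Each occurrence of y therefore brings in a y' = dy/dx via the chain rule.

With F(x, y) equal to the left-hand side minus the right, differentiate F term by term:
  d/dx[7e^(x)] = 7e^(x)
  d/dx[e^(y)] = y'·e^(y)
  d/dx[-12] = 0
Adding these up, d/dx[F] = 0 becomes
  (7e^(x)) + (e^(y))·y' = 0,
so isolating y',
  dy/dx = -(7e^(x))/(e^(y)) = -7e^(x - y)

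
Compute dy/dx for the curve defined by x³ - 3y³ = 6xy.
Differentiate both sides with respect to x, treating y as y(x). By the chain rule, any term containing y contributes a factor of y' = dy/dx when we differentiate it.

Move every term to one side and write the relation as F(x, y) = 0. Term by term,
  d/dx[x^3] = 3x^2
  d/dx[-6xy] = -6x·y' - 6y
  d/dx[-3y^3] = -9y^2·y'

The pieces without y' make up ∂F/∂x and the coefficient of y' is ∂F/∂y:
  ∂F/∂x = 3x^2 - 6y,
  ∂F/∂y = -6x - 9y^2.

Since d/dx[F] = ∂F/∂x + (∂F/∂y)·y' = 0, solve for y':
  (∂F/∂y)·y' = -∂F/∂x
  dy/dx = -(∂F/∂x)/(∂F/∂y) = -(3x^2 - 6y)/(-6x - 9y^2) = (x^2 - 2y)/(2x + 3y^2)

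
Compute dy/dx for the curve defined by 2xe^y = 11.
Differentiate the relation implicitly: treat y = y(x) and apply the chain rule, so every y-derivative picks up a y' = dy/dx factor.

With everything moved to the left-hand side, differentiate term by term:
  d/dx[2x·e^(y)] = 2x·y'·e^(y) + 2e^(y)
  d/dx[-11] = 0

Separating the contributions that come from x directly and those that come through y:
  without y':      2e^(y)
  multiplying y':  2x·e^(y)

so (2e^(y)) + (2x·e^(y))·y' = 0, and therefore
  dy/dx = -(2e^(y))/(2x·e^(y)) = -1/x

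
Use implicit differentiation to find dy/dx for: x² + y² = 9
Apply d/dx to both sides, remembering that y depends on x. Each occurrence of y therefore brings in a y' = dy/dx via the chain rule.

With F(x, y) equal to the left-hand side minus the right, differentiate F term by term:
  d/dx[x^2] = 2x
  d/dx[y^2] = 2y·y'
  d/dx[-9] = 0
Adding these up, d/dx[F] = 0 becomes
  (2x) + (2y)·y' = 0,
so isolating y',
  dy/dx = -(2x)/(2y) = -x/y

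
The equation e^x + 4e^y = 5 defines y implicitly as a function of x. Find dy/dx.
Differentiate both sides with respect to x, treating y as y(x). By the chain rule, any term containing y contributes a factor of y' = dy/dx when we differentiate it.

Move every term to one side and write the relation as F(x, y) = 0. Term by term,
  d/dx[e^(x)] = e^(x)
  d/dx[4e^(y)] = 4·y'·e^(y)
  d/dx[-5] = 0

The pieces without y' make up ∂F/∂x and the coefficient of y' is ∂F/∂y:
  ∂F/∂x = e^(x),
  ∂F/∂y = 4e^(y).

Since d/dx[F] = ∂F/∂x + (∂F/∂y)·y' = 0, solve for y':
  (∂F/∂y)·y' = -∂F/∂x
  dy/dx = -(∂F/∂x)/(∂F/∂y) = -(e^(x))/(4e^(y)) = -e^(x - y)/4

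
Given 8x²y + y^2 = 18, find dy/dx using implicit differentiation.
Apply d/dx to both sides, remembering that y depends on x. Each occurrence of y therefore brings in a y' = dy/dx via the chain rule.

With F(x, y) equal to the left-hand side minus the right, differentiate F term by term:
  d/dx[8x^2y] = 8x^2·y' + 16xy
  d/dx[y^2] = 2y·y'
  d/dx[-18] = 0
Adding these up, d/dx[F] = 0 becomes
  (16xy) + (8x^2 + 2y)·y' = 0,
so isolating y',
  dy/dx = -(16xy)/(8x^2 + 2y) = -8xy/(4x^2 + y)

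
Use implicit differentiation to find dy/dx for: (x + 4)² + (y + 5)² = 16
Differentiate both sides with respect to x, treating y as y(x). By the chain rule, any term containing y contributes a factor of y' = dy/dx when we differentiate it.

Move every term to one side and write the relation as F(x, y) = 0. Term by term,
  d/dx[(x + 4)^2] = 2x + 8
  d/dx[(y + 5)^2] = 2·y'(y + 5)
  d/dx[-16] = 0

The pieces without y' make up ∂F/∂x and the coefficient of y' is ∂F/∂y:
  ∂F/∂x = 2x + 8,
  ∂F/∂y = 2y + 10.

Since d/dx[F] = ∂F/∂x + (∂F/∂y)·y' = 0, solve for y':
  (∂F/∂y)·y' = -∂F/∂x
  dy/dx = -(∂F/∂x)/(∂F/∂y) = -(2x + 8)/(2y + 10) = (-x - 4)/(y + 5)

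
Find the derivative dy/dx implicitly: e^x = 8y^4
Take d/dx of both sides. Since y is implicitly a function of x, the chain rule attaches a y' = dy/dx factor whenever we differentiate through y.

Set F(x, y) = (left side) − (right side), so the curve is F = 0. Differentiating each term of F:
  d/dx[-8y^4] = -32y^3·y'
  d/dx[e^(x)] = e^(x)

Collecting, the y'-free part is the partial derivative in x and the y' coefficient is the partial derivative in y:
  ∂F/∂x = e^(x)
  ∂F/∂y = -32y^3

so d/dx[F(x, y(x))] = ∂F/∂x + (∂F/∂y)·y' = 0. Rearranging,
  dy/dx = -(∂F/∂x)/(∂F/∂y) = -(e^(x))/(-32y^3) = e^(x)/(32y^3)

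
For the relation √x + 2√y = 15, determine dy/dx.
Differentiate both sides with respect to x, treating y as y(x). By the chain rule, any term containing y contributes a factor of y' = dy/dx when we differentiate it.

Move every term to one side and write the relation as F(x, y) = 0. Term by term,
  d/dx[√(x)] = 1/(2√(x))
  d/dx[2√(y)] = y'/√(y)
  d/dx[-15] = 0

The pieces without y' make up ∂F/∂x and the coefficient of y' is ∂F/∂y:
  ∂F/∂x = 1/(2√(x)),
  ∂F/∂y = 1/√(y).

Since d/dx[F] = ∂F/∂x + (∂F/∂y)·y' = 0, solve for y':
  (∂F/∂y)·y' = -∂F/∂x
  dy/dx = -(∂F/∂x)/(∂F/∂y) = -(1/(2√(x)))/(1/√(y)) = -√(y)/(2√(x))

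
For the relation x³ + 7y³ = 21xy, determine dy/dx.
Take d/dx of both sides. Since y is implicitly a function of x, the chain rule attaches a y' = dy/dx factor whenever we differentiate through y.

Set F(x, y) = (left side) − (right side), so the curve is F = 0. Differentiating each term of F:
  d/dx[x^3] = 3x^2
  d/dx[-21xy] = -21x·y' - 21y
  d/dx[7y^3] = 21y^2·y'

Collecting, the y'-free part is the partial derivative in x and the y' coefficient is the partial derivative in y:
  ∂F/∂x = 3x^2 - 21y
  ∂F/∂y = -21x + 21y^2

so d/dx[F(x, y(x))] = ∂F/∂x + (∂F/∂y)·y' = 0. Rearranging,
  dy/dx = -(∂F/∂x)/(∂F/∂y) = -(3x^2 - 21y)/(-21x + 21y^2) = (x^2/7 - y)/(x - y^2)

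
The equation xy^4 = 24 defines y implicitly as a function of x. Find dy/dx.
Take d/dx of both sides. Since y is implicitly a function of x, the chain rule attaches a y' = dy/dx factor whenever we differentiate through y.

Set F(x, y) = (left side) − (right side), so the curve is F = 0. Differentiating each term of F:
  d/dx[xy^4] = 4xy^3·y' + y^4
  d/dx[-24] = 0

Collecting, the y'-free part is the partial derivative in x and the y' coefficient is the partial derivative in y:
  ∂F/∂x = y^4
  ∂F/∂y = 4xy^3

so d/dx[F(x, y(x))] = ∂F/∂x + (∂F/∂y)·y' = 0. Rearranging,
  dy/dx = -(∂F/∂x)/(∂F/∂y) = -(y^4)/(4xy^3) = -y/(4x)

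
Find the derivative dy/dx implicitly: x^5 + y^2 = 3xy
Differentiate both sides with respect to x, treating y as y(x). By the chain rule, any term containing y contributes a factor of y' = dy/dx when we differentiate it.

Move every term to one side and write the relation as F(x, y) = 0. Term by term,
  d/dx[x^5] = 5x^4
  d/dx[-3xy] = -3x·y' - 3y
  d/dx[y^2] = 2y·y'

The pieces without y' make up ∂F/∂x and the coefficient of y' is ∂F/∂y:
  ∂F/∂x = 5x^4 - 3y,
  ∂F/∂y = -3x + 2y.

Since d/dx[F] = ∂F/∂x + (∂F/∂y)·y' = 0, solve for y':
  (∂F/∂y)·y' = -∂F/∂x
  dy/dx = -(∂F/∂x)/(∂F/∂y) = -(5x^4 - 3y)/(-3x + 2y) = (5x^4 - 3y)/(3x - 2y)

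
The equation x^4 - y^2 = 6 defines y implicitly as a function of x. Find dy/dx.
Apply d/dx to both sides, remembering that y depends on x. Each occurrence of y therefore brings in a y' = dy/dx via the chain rule.

With F(x, y) equal to the left-hand side minus the right, differentiate F term by term:
  d/dx[x^4] = 4x^3
  d/dx[-y^2] = -2y·y'
  d/dx[-6] = 0
Adding these up, d/dx[F] = 0 becomes
  (4x^3) + (-2y)·y' = 0,
so isolating y',
  dy/dx = -(4x^3)/(-2y) = 2x^3/y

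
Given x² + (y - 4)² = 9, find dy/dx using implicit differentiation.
Apply d/dx to both sides, remembering that y depends on x. Each occurrence of y therefore brings in a y' = dy/dx via the chain rule.

With F(x, y) equal to the left-hand side minus the right, differentiate F term by term:
  d/dx[x^2] = 2x
  d/dx[(y - 4)^2] = 2·y'(y - 4)
  d/dx[-9] = 0
Adding these up, d/dx[F] = 0 becomes
  (2x) + (2y - 8)·y' = 0,
so isolating y',
  dy/dx = -(2x)/(2y - 8) = -x/(y - 4)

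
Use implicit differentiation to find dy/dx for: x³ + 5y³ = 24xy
Differentiate the relation implicitly: treat y = y(x) and apply the chain rule, so every y-derivative picks up a y' = dy/dx factor.

With everything moved to the left-hand side, differentiate term by term:
  d/dx[x^3] = 3x^2
  d/dx[-24xy] = -24x·y' - 24y
  d/dx[5y^3] = 15y^2·y'

Separating the contributions that come from x directly and those that come through y:
  without y':      3x^2 - 24y
  multiplying y':  -24x + 15y^2

so (3x^2 - 24y) + (-24x + 15y^2)·y' = 0, and therefore
  dy/dx = -(3x^2 - 24y)/(-24x + 15y^2) = (x^2 - 8y)/(8x - 5y^2)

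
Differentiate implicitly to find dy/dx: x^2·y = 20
Differentiate the relation implicitly: treat y = y(x) and apply the chain rule, so every y-derivative picks up a y' = dy/dx factor.

With everything moved to the left-hand side, differentiate term by term:
  d/dx[x^2y] = x^2·y' + 2xy
  d/dx[-20] = 0

Separating the contributions that come from x directly and those that come through y:
  without y':      2xy
  multiplying y':  x^2

so (2xy) + (x^2)·y' = 0, and therefore
  dy/dx = -(2xy)/(x^2) = -2y/x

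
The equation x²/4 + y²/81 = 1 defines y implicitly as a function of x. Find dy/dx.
Apply d/dx to both sides, remembering that y depends on x. Each occurrence of y therefore brings in a y' = dy/dx via the chain rule.

With F(x, y) equal to the left-hand side minus the right, differentiate F term by term:
  d/dx[x^2/4] = x/2
  d/dx[y^2/81] = 2y·y'/81
  d/dx[-1] = 0
Adding these up, d/dx[F] = 0 becomes
  (x/2) + (2y/81)·y' = 0,
so isolating y',
  dy/dx = -(x/2)/(2y/81) = -81x/(4y)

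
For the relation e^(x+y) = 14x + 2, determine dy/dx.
Differentiate both sides with respect to x, treating y as y(x). By the chain rule, any term containing y contributes a factor of y' = dy/dx when we differentiate it.

Move every term to one side and write the relation as F(x, y) = 0. Term by term,
  d/dx[-14x] = -14
  d/dx[e^(x + y)] = (y' + 1)·e^(x + y)
  d/dx[-2] = 0

The pieces without y' make up ∂F/∂x and the coefficient of y' is ∂F/∂y:
  ∂F/∂x = e^(x + y) - 14,
  ∂F/∂y = e^(x + y).

Since d/dx[F] = ∂F/∂x + (∂F/∂y)·y' = 0, solve for y':
  (∂F/∂y)·y' = -∂F/∂x
  dy/dx = -(∂F/∂x)/(∂F/∂y) = -(e^(x + y) - 14)/(e^(x + y)) = 14e^(-x - y) - 1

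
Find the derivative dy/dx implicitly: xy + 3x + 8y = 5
Take d/dx of both sides. Since y is implicitly a function of x, the chain rule attaches a y' = dy/dx factor whenever we differentiate through y.

Set F(x, y) = (left side) − (right side), so the curve is F = 0. Differentiating each term of F:
  d/dx[xy] = x·y' + y
  d/dx[3x] = 3
  d/dx[8y] = 8·y'
  d/dx[-5] = 0

Collecting, the y'-free part is the partial derivative in x and the y' coefficient is the partial derivative in y:
  ∂F/∂x = y + 3
  ∂F/∂y = x + 8

so d/dx[F(x, y(x))] = ∂F/∂x + (∂F/∂y)·y' = 0. Rearranging,
  dy/dx = -(∂F/∂x)/(∂F/∂y) = -(y + 3)/(x + 8) = (-y - 3)/(x + 8)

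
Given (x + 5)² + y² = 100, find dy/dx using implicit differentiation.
Apply d/dx to both sides, remembering that y depends on x. Each occurrence of y therefore brings in a y' = dy/dx via the chain rule.

With F(x, y) equal to the left-hand side minus the right, differentiate F term by term:
  d/dx[y^2] = 2y·y'
  d/dx[(x + 5)^2] = 2x + 10
  d/dx[-100] = 0
Adding these up, d/dx[F] = 0 becomes
  (2x + 10) + (2y)·y' = 0,
so isolating y',
  dy/dx = -(2x + 10)/(2y) = (-x - 5)/y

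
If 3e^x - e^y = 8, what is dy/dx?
Differentiate the relation implicitly: treat y = y(x) and apply the chain rule, so every y-derivative picks up a y' = dy/dx factor.

With everything moved to the left-hand side, differentiate term by term:
  d/dx[3e^(x)] = 3e^(x)
  d/dx[-e^(y)] = -y'·e^(y)
  d/dx[-8] = 0

Separating the contributions that come from x directly and those that come through y:
  without y':      3e^(x)
  multiplying y':  -e^(y)

so (3e^(x)) + (-e^(y))·y' = 0, and therefore
  dy/dx = -(3e^(x))/(-e^(y)) = 3e^(x - y)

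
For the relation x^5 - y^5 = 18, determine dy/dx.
Differentiate the relation implicitly: treat y = y(x) and apply the chain rule, so every y-derivative picks up a y' = dy/dx factor.

With everything moved to the left-hand side, differentiate term by term:
  d/dx[x^5] = 5x^4
  d/dx[-y^5] = -5y^4·y'
  d/dx[-18] = 0

Separating the contributions that come from x directly and those that come through y:
  without y':      5x^4
  multiplying y':  -5y^4

so (5x^4) + (-5y^4)·y' = 0, and therefore
  dy/dx = -(5x^4)/(-5y^4) = x^4/y^4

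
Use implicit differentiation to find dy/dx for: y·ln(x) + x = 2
Differentiate both sides with respect to x, treating y as y(x). By the chain rule, any term containing y contributes a factor of y' = dy/dx when we differentiate it.

Move every term to one side and write the relation as F(x, y) = 0. Term by term,
  d/dx[x] = 1
  d/dx[y·ln(x)] = y'·ln(x) + y/x
  d/dx[-2] = 0

The pieces without y' make up ∂F/∂x and the coefficient of y' is ∂F/∂y:
  ∂F/∂x = 1 + y/x,
  ∂F/∂y = ln(x).

Since d/dx[F] = ∂F/∂x + (∂F/∂y)·y' = 0, solve for y':
  (∂F/∂y)·y' = -∂F/∂x
  dy/dx = -(∂F/∂x)/(∂F/∂y) = -(1 + y/x)/(ln(x))
        = -((x + y)/x)/(ln(x)) = (-x - y)/(x·ln(x))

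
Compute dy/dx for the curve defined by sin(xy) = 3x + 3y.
Differentiate the relation implicitly: treat y = y(x) and apply the chain rule, so every y-derivative picks up a y' = dy/dx factor.

With everything moved to the left-hand side, differentiate term by term:
  d/dx[-3x] = -3
  d/dx[-3y] = -3·y'
  d/dx[sin(xy)] = (x·y' + y)·cos(xy)

Separating the contributions that come from x directly and those that come through y:
  without y':      y·cos(xy) - 3
  multiplying y':  x·cos(xy) - 3

so (y·cos(xy) - 3) + (x·cos(xy) - 3)·y' = 0, and therefore
  dy/dx = -(y·cos(xy) - 3)/(x·cos(xy) - 3) = (-y·cos(xy) + 3)/(x·cos(xy) - 3)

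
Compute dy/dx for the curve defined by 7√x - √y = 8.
Take d/dx of both sides. Since y is implicitly a function of x, the chain rule attaches a y' = dy/dx factor whenever we differentiate through y.

Set F(x, y) = (left side) − (right side), so the curve is F = 0. Differentiating each term of F:
  d/dx[7√(x)] = 7/(2√(x))
  d/dx[-√(y)] = -y'/(2√(y))
  d/dx[-8] = 0

Collecting, the y'-free part is the partial derivative in x and the y' coefficient is the partial derivative in y:
  ∂F/∂x = 7/(2√(x))
  ∂F/∂y = -1/(2√(y))

so d/dx[F(x, y(x))] = ∂F/∂x + (∂F/∂y)·y' = 0. Rearranging,
  dy/dx = -(∂F/∂x)/(∂F/∂y) = -(7/(2√(x)))/(-1/(2√(y))) = 7√(y)/√(x)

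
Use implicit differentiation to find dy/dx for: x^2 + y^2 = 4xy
Differentiate both sides with respect to x, treating y as y(x). By the chain rule, any term containing y contributes a factor of y' = dy/dx when we differentiate it.

Move every term to one side and write the relation as F(x, y) = 0. Term by term,
  d/dx[x^2] = 2x
  d/dx[-4xy] = -4x·y' - 4y
  d/dx[y^2] = 2y·y'

The pieces without y' make up ∂F/∂x and the coefficient of y' is ∂F/∂y:
  ∂F/∂x = 2x - 4y,
  ∂F/∂y = -4x + 2y.

Since d/dx[F] = ∂F/∂x + (∂F/∂y)·y' = 0, solve for y':
  (∂F/∂y)·y' = -∂F/∂x
  dy/dx = -(∂F/∂x)/(∂F/∂y) = -(2x - 4y)/(-4x + 2y) = (x - 2y)/(2x - y)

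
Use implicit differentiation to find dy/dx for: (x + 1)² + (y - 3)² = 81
Differentiate both sides with respect to x, treating y as y(x). By the chain rule, any term containing y contributes a factor of y' = dy/dx when we differentiate it.

Move every term to one side and write the relation as F(x, y) = 0. Term by term,
  d/dx[(x + 1)^2] = 2x + 2
  d/dx[(y - 3)^2] = 2·y'(y - 3)
  d/dx[-81] = 0

The pieces without y' make up ∂F/∂x and the coefficient of y' is ∂F/∂y:
  ∂F/∂x = 2x + 2,
  ∂F/∂y = 2y - 6.

Since d/dx[F] = ∂F/∂x + (∂F/∂y)·y' = 0, solve for y':
  (∂F/∂y)·y' = -∂F/∂x
  dy/dx = -(∂F/∂x)/(∂F/∂y) = -(2x + 2)/(2y - 6) = (-x - 1)/(y - 3)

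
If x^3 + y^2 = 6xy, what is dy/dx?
Apply d/dx to both sides, remembering that y depends on x. Each occurrence of y therefore brings in a y' = dy/dx via the chain rule.

With F(x, y) equal to the left-hand side minus the right, differentiate F term by term:
  d/dx[x^3] = 3x^2
  d/dx[-6xy] = -6x·y' - 6y
  d/dx[y^2] = 2y·y'
Adding these up, d/dx[F] = 0 becomes
  (3x^2 - 6y) + (-6x + 2y)·y' = 0,
so isolating y',
  dy/dx = -(3x^2 - 6y)/(-6x + 2y) = 3(x^2 - 2y)/(2(3x - y))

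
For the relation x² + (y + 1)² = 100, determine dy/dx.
Take d/dx of both sides. Since y is implicitly a function of x, the chain rule attaches a y' = dy/dx factor whenever we differentiate through y.

Set F(x, y) = (left side) − (right side), so the curve is F = 0. Differentiating each term of F:
  d/dx[x^2] = 2x
  d/dx[(y + 1)^2] = 2·y'(y + 1)
  d/dx[-100] = 0

Collecting, the y'-free part is the partial derivative in x and the y' coefficient is the partial derivative in y:
  ∂F/∂x = 2x
  ∂F/∂y = 2y + 2

so d/dx[F(x, y(x))] = ∂F/∂x + (∂F/∂y)·y' = 0. Rearranging,
  dy/dx = -(∂F/∂x)/(∂F/∂y) = -(2x)/(2y + 2) = -x/(y + 1)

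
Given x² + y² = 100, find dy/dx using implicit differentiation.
Differentiate both sides with respect to x, treating y as y(x). By the chain rule, any term containing y contributes a factor of y' = dy/dx when we differentiate it.

Move every term to one side and write the relation as F(x, y) = 0. Term by term,
  d/dx[x^2] = 2x
  d/dx[y^2] = 2y·y'
  d/dx[-100] = 0

The pieces without y' make up ∂F/∂x and the coefficient of y' is ∂F/∂y:
  ∂F/∂x = 2x,
  ∂F/∂y = 2y.

Since d/dx[F] = ∂F/∂x + (∂F/∂y)·y' = 0, solve for y':
  (∂F/∂y)·y' = -∂F/∂x
  dy/dx = -(∂F/∂x)/(∂F/∂y) = -(2x)/(2y) = -x/y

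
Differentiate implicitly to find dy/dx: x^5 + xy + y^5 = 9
Differentiate both sides with respect to x, treating y as y(x). By the chain rule, any term containing y contributes a factor of y' = dy/dx when we differentiate it.

Move every term to one side and write the relation as F(x, y) = 0. Term by term,
  d/dx[x^5] = 5x^4
  d/dx[xy] = x·y' + y
  d/dx[y^5] = 5y^4·y'
  d/dx[-9] = 0

The pieces without y' make up ∂F/∂x and the coefficient of y' is ∂F/∂y:
  ∂F/∂x = 5x^4 + y,
  ∂F/∂y = x + 5y^4.

Since d/dx[F] = ∂F/∂x + (∂F/∂y)·y' = 0, solve for y':
  (∂F/∂y)·y' = -∂F/∂x
  dy/dx = -(∂F/∂x)/(∂F/∂y) = -(5x^4 + y)/(x + 5y^4) = (-5x^4 - y)/(x + 5y^4)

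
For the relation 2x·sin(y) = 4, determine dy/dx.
Apply d/dx to both sides, remembering that y depends on x. Each occurrence of y therefore brings in a y' = dy/dx via the chain rule.

With F(x, y) equal to the left-hand side minus the right, differentiate F term by term:
  d/dx[2x·sin(y)] = 2x·y'·cos(y) + 2sin(y)
  d/dx[-4] = 0
Adding these up, d/dx[F] = 0 becomes
  (2sin(y)) + (2x·cos(y))·y' = 0,
so isolating y',
  dy/dx = -(2sin(y))/(2x·cos(y)) = -tan(y)/x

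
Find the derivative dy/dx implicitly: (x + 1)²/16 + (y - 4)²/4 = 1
Differentiate both sides with respect to x, treating y as y(x). By the chain rule, any term containing y contributes a factor of y' = dy/dx when we differentiate it.

Move every term to one side and write the relation as F(x, y) = 0. Term by term,
  d/dx[(x + 1)^2/16] = x/8 + 1/8
  d/dx[(y - 4)^2/4] = y'(y - 4)/2
  d/dx[-1] = 0

The pieces without y' make up ∂F/∂x and the coefficient of y' is ∂F/∂y:
  ∂F/∂x = x/8 + 1/8,
  ∂F/∂y = y/2 - 2.

Since d/dx[F] = ∂F/∂x + (∂F/∂y)·y' = 0, solve for y':
  (∂F/∂y)·y' = -∂F/∂x
  dy/dx = -(∂F/∂x)/(∂F/∂y) = -(x/8 + 1/8)/(y/2 - 2)
        = -((x + 1)/8)/((y - 4)/2) = (-x - 1)/(4(y - 4))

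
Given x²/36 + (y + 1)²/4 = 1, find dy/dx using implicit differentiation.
Apply d/dx to both sides, remembering that y depends on x. Each occurrence of y therefore brings in a y' = dy/dx via the chain rule.

With F(x, y) equal to the left-hand side minus the right, differentiate F term by term:
  d/dx[x^2/36] = x/18
  d/dx[(y + 1)^2/4] = y'(y + 1)/2
  d/dx[-1] = 0
Adding these up, d/dx[F] = 0 becomes
  (x/18) + (y/2 + 1/2)·y' = 0,
so isolating y',
  dy/dx = -(x/18)/(y/2 + 1/2)
        = -(x/18)/((y + 1)/2) = -x/(9y + 9)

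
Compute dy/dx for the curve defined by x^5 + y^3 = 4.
Take d/dx of both sides. Since y is implicitly a function of x, the chain rule attaches a y' = dy/dx factor whenever we differentiate through y.

Set F(x, y) = (left side) − (right side), so the curve is F = 0. Differentiating each term of F:
  d/dx[x^5] = 5x^4
  d/dx[y^3] = 3y^2·y'
  d/dx[-4] = 0

Collecting, the y'-free part is the partial derivative in x and the y' coefficient is the partial derivative in y:
  ∂F/∂x = 5x^4
  ∂F/∂y = 3y^2

so d/dx[F(x, y(x))] = ∂F/∂x + (∂F/∂y)·y' = 0. Rearranging,
  dy/dx = -(∂F/∂x)/(∂F/∂y) = -(5x^4)/(3y^2) = -5x^4/(3y^2)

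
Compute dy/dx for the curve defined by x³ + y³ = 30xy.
Differentiate both sides with respect to x, treating y as y(x). By the chain rule, any term containing y contributes a factor of y' = dy/dx when we differentiate it.

Move every term to one side and write the relation as F(x, y) = 0. Term by term,
  d/dx[x^3] = 3x^2
  d/dx[-30xy] = -30x·y' - 30y
  d/dx[y^3] = 3y^2·y'

The pieces without y' make up ∂F/∂x and the coefficient of y' is ∂F/∂y:
  ∂F/∂x = 3x^2 - 30y,
  ∂F/∂y = -30x + 3y^2.

Since d/dx[F] = ∂F/∂x + (∂F/∂y)·y' = 0, solve for y':
  (∂F/∂y)·y' = -∂F/∂x
  dy/dx = -(∂F/∂x)/(∂F/∂y) = -(3x^2 - 30y)/(-30x + 3y^2) = (x^2 - 10y)/(10x - y^2)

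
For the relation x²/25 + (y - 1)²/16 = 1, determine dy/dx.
Apply d/dx to both sides, remembering that y depends on x. Each occurrence of y therefore brings in a y' = dy/dx via the chain rule.

With F(x, y) equal to the left-hand side minus the right, differentiate F term by term:
  d/dx[x^2/25] = 2x/25
  d/dx[(y - 1)^2/16] = y'(y - 1)/8
  d/dx[-1] = 0
Adding these up, d/dx[F] = 0 becomes
  (2x/25) + (y/8 - 1/8)·y' = 0,
so isolating y',
  dy/dx = -(2x/25)/(y/8 - 1/8)
        = -(2x/25)/((y - 1)/8) = -16x/(25y - 25)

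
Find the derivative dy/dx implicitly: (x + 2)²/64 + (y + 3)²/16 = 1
Apply d/dx to both sides, remembering that y depends on x. Each occurrence of y therefore brings in a y' = dy/dx via the chain rule.

With F(x, y) equal to the left-hand side minus the right, differentiate F term by term:
  d/dx[(x + 2)^2/64] = x/32 + 1/16
  d/dx[(y + 3)^2/16] = y'(y + 3)/8
  d/dx[-1] = 0
Adding these up, d/dx[F] = 0 becomes
  (x/32 + 1/16) + (y/8 + 3/8)·y' = 0,
so isolating y',
  dy/dx = -(x/32 + 1/16)/(y/8 + 3/8)
        = -((x + 2)/32)/((y + 3)/8) = (-x - 2)/(4(y + 3))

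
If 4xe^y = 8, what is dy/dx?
Differentiate both sides with respect to x, treating y as y(x). By the chain rule, any term containing y contributes a factor of y' = dy/dx when we differentiate it.

Move every term to one side and write the relation as F(x, y) = 0. Term by term,
  d/dx[4x·e^(y)] = 4x·y'·e^(y) + 4e^(y)
  d/dx[-8] = 0

The pieces without y' make up ∂F/∂x and the coefficient of y' is ∂F/∂y:
  ∂F/∂x = 4e^(y),
  ∂F/∂y = 4x·e^(y).

Since d/dx[F] = ∂F/∂x + (∂F/∂y)·y' = 0, solve for y':
  (∂F/∂y)·y' = -∂F/∂x
  dy/dx = -(∂F/∂x)/(∂F/∂y) = -(4e^(y))/(4x·e^(y)) = -1/x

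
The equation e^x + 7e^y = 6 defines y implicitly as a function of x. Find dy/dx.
Take d/dx of both sides. Since y is implicitly a function of x, the chain rule attaches a y' = dy/dx factor whenever we differentiate through y.

Set F(x, y) = (left side) − (right side), so the curve is F = 0. Differentiating each term of F:
  d/dx[e^(x)] = e^(x)
  d/dx[7e^(y)] = 7·y'·e^(y)
  d/dx[-6] = 0

Collecting, the y'-free part is the partial derivative in x and the y' coefficient is the partial derivative in y:
  ∂F/∂x = e^(x)
  ∂F/∂y = 7e^(y)

so d/dx[F(x, y(x))] = ∂F/∂x + (∂F/∂y)·y' = 0. Rearranging,
  dy/dx = -(∂F/∂x)/(∂F/∂y) = -(e^(x))/(7e^(y)) = -e^(x - y)/7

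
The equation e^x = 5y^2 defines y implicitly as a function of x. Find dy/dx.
Take d/dx of both sides. Since y is implicitly a function of x, the chain rule attaches a y' = dy/dx factor whenever we differentiate through y.

Set F(x, y) = (left side) − (right side), so the curve is F = 0. Differentiating each term of F:
  d/dx[-5y^2] = -10y·y'
  d/dx[e^(x)] = e^(x)

Collecting, the y'-free part is the partial derivative in x and the y' coefficient is the partial derivative in y:
  ∂F/∂x = e^(x)
  ∂F/∂y = -10y

so d/dx[F(x, y(x))] = ∂F/∂x + (∂F/∂y)·y' = 0. Rearranging,
  dy/dx = -(∂F/∂x)/(∂F/∂y) = -(e^(x))/(-10y) = e^(x)/(10y)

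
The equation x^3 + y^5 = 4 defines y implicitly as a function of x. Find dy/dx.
Differentiate the relation implicitly: treat y = y(x) and apply the chain rule, so every y-derivative picks up a y' = dy/dx factor.

With everything moved to the left-hand side, differentiate term by term:
  d/dx[x^3] = 3x^2
  d/dx[y^5] = 5y^4·y'
  d/dx[-4] = 0

Separating the contributions that come from x directly and those that come through y:
  without y':      3x^2
  multiplying y':  5y^4

so (3x^2) + (5y^4)·y' = 0, and therefore
  dy/dx = -(3x^2)/(5y^4) = -3x^2/(5y^4)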